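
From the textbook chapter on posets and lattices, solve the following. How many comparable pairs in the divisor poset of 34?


A comparable pair {a,b} has a < b or b < a in the order.
Count unordered pairs where one element is strictly below the other.
Examples: {1,2}, {1,17}, {1,34}, {2,34}, ...
Total comparable pairs: 5


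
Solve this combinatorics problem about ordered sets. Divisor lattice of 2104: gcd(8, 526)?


Meet=gcd.
gcd(8,526)=2


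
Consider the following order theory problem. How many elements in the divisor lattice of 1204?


Divisors of 1204: [1, 2, 4, 7, 14, 28, 43, 86, 172, 301, 602, 1204]
Count: 12


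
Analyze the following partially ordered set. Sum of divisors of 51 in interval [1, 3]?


Interval [1,3] in divisors of 51: [1, 3]
Sum = 4


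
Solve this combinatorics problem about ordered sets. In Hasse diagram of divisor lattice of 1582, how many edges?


A cover relation a -< b holds when a < b with no c strictly between.
Cover relations:
  1 -< 2
  1 -< 7
  1 -< 113
  2 -< 14
  2 -< 226
  7 -< 14
  7 -< 791
  14 -< 1582
  ...4 more
Total: 12


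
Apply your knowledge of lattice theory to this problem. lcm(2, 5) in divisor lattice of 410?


Join=lcm.
gcd(2,5)=1
lcm=10


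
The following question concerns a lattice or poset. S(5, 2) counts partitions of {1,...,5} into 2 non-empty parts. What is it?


S(n,k) = k*S(n-1,k) + S(n-1,k-1).
S(4,2) = 7, S(4,1) = 1
S(5,2) = 2*7 + 1 = 14 + 1
S(5,2) = 15


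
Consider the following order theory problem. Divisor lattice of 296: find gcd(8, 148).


In a divisor lattice, meet = gcd (greatest common divisor).
By Euclidean algorithm or factoring: gcd(8,148) = 4


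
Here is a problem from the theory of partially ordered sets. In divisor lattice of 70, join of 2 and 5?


In a divisor lattice, join = lcm (least common multiple).
gcd(2,5) = 1
lcm(2,5) = 2*5/gcd = 10/1 = 10


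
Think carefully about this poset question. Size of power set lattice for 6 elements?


Power set = 2^n.
2^6 = 64


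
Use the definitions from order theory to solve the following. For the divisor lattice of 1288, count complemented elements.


An element a is complemented if some b has a meet b = bottom, a join b = top.
a is complemented iff gcd(a, n/a)=1, i.e. a is a unitary divisor of 1288.
Complemented elements: 1, 7, 8, 23, 56, 161, ... (2 more)
Count: 8


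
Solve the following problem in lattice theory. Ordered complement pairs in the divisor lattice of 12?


Complement pair (a,b): a meet b = bottom, a join b = top.
Here: gcd(a,b)=1 and lcm(a,b)=12, i.e. a*b=12 with a,b coprime.
Pairs found: (1,12), (3,4), (4,3), (12,1)
Total ordered pairs: 4


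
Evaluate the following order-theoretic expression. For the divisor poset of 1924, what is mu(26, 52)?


In a divisor lattice, mu(a,b) = mu(b/a) where mu is the classical Mobius function.
b/a = 52/26 = 2
Prime factorization of 2: primes [2]
2 is squarefree with 1 prime factor(s), so mu(2) = (-1)^1 = -1


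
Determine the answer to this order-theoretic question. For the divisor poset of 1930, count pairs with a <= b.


The order relation is {(a,b) : a <= b}, reflexive so it includes (a,a).
Examples: (1,1), (1,10), (1,193), (1,1930), (1,2), ...
Total ordered pairs: 27


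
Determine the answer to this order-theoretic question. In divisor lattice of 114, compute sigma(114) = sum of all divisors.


sigma(n) = sum of divisors.
Divisors of 114: [1, 2, 3, 6, 19, 38, 57, 114]
Sum = 240


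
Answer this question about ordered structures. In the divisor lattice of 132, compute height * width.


Height = length of longest chain minus 1; width = size of largest antichain.
A maximum chain: 1 | 11 | 33 | 66 | 132  (height 4).
A maximum antichain: {4, 6, 22, 33}  (width 4).
Product = 4 * 4 = 16


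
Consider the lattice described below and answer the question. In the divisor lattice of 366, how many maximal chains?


A maximal chain goes from the minimum element to a maximal element via cover relations.
Counting all min-to-max paths in the cover graph.
Total maximal chains: 6


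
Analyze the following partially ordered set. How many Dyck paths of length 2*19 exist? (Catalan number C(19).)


C(n) = C(2n, n) / (n+1).
C(38, 19) = 35345263800
C(19) = 35345263800 / 20 = 1767263190


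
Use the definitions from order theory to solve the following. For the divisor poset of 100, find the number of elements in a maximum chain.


A chain is a totally ordered subset; we count the number of elements in a maximum chain.
Compute, for each element x, the size of the longest chain ending at x:
  1: 1
  2: 2
  5: 2
  4: 3
  25: 3
  10: 3
  ...
A maximum chain: 1 < 2 < 4 < 20 < 100
Number of elements in the longest chain: 5


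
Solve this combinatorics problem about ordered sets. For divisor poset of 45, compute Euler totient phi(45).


phi(n) = n * prod_{p|n} (1 - 1/p).
Prime divisors of 45: [3, 5]
phi(45) = 45 * (1 - 1/3) * (1 - 1/5)
phi(45) = 24


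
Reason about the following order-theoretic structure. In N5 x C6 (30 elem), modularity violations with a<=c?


Modular law: if a <= c then a v (b ^ c) = (a v b) ^ c.
Check all triples (a,b,c) with a <= c among 30 elements.
  e.g. a=(a,0), b=(c,0), c=(b,0): lhs=(a,0) != rhs=(b,0)
  e.g. a=(a,0), b=(c,1), c=(b,0): lhs=(a,0) != rhs=(b,0)
Total violating triples: 126


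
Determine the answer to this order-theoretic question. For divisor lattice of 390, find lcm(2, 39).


In a divisor lattice, join = lcm (least common multiple).
Compute lcm iteratively: start with first element, then lcm(current, next).
Elements: [2, 39]
lcm(2,39) = 78
Final lcm = 78


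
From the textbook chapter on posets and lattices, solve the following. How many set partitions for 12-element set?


B(n) = number of set partitions of an n-element set.
B(n) satisfies the recurrence: B(n+1) = sum_k C(n,k)*B(k).
B(12) = 4213597


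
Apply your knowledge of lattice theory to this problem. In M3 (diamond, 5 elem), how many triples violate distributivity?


Distributive law: a ^ (b v c) = (a ^ b) v (a ^ c).
Check all 5^3 = 125 ordered triples (a,b,c).
  e.g. a=a1, b=a2, c=a3: lhs=a1 != rhs=0
  e.g. a=a1, b=a3, c=a2: lhs=a1 != rhs=0
Total violating triples: 6


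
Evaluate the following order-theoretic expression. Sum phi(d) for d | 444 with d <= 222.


Divisors of 444 up to 222: [1, 2, 3, 4, 6, 12, 37, 74, 111, 148, 222]
phi values: [1, 1, 2, 2, 2, 4, 36, 36, 72, 72, 72]
Sum = 300


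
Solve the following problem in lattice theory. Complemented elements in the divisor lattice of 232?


An element a is complemented if some b has a meet b = bottom, a join b = top.
a is complemented iff gcd(a, n/a)=1, i.e. a is a unitary divisor of 232.
Complemented elements: 1, 8, 29, 232
Count: 4


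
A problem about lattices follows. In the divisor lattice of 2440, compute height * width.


Height = length of longest chain minus 1; width = size of largest antichain.
A maximum chain: 1 | 61 | 305 | 610 | 1220 | 2440  (height 5).
A maximum antichain: {4, 10, 122, 305}  (width 4).
Product = 5 * 4 = 20


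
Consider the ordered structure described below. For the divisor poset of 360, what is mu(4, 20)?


In a divisor lattice, mu(a,b) = mu(b/a) where mu is the classical Mobius function.
b/a = 20/4 = 5
Prime factorization of 5: primes [5]
5 is squarefree with 1 prime factor(s), so mu(5) = (-1)^1 = -1


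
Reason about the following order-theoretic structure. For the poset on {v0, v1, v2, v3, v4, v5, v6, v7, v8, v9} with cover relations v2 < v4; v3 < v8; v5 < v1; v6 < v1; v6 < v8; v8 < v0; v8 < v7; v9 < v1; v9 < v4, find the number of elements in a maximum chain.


A chain is a totally ordered subset; we count the number of elements in a maximum chain.
Compute, for each element x, the size of the longest chain ending at x:
  v2: 1
  v3: 1
  v5: 1
  v6: 1
  v9: 1
  v4: 2
  ...
A maximum chain: v3 < v8 < v0
Number of elements in the longest chain: 3


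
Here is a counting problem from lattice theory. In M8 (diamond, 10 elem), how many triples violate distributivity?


Distributive law: a ^ (b v c) = (a ^ b) v (a ^ c).
Check all 10^3 = 1000 ordered triples (a,b,c).
  e.g. a=a1, b=a2, c=a3: lhs=a1 != rhs=0
  e.g. a=a1, b=a2, c=a4: lhs=a1 != rhs=0
Total violating triples: 336


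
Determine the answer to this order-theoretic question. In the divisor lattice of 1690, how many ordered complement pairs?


Complement pair (a,b): a meet b = bottom, a join b = top.
Here: gcd(a,b)=1 and lcm(a,b)=1690, i.e. a*b=1690 with a,b coprime.
Pairs found: (1,1690), (2,845), (5,338), (10,169), ... (4 more)
Total ordered pairs: 8


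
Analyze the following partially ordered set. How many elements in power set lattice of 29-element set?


Power set = 2^n.
2^29 = 536870912


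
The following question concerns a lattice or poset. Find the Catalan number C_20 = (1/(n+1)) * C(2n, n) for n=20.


C(n) = C(2n, n) / (n+1).
C(40, 20) = 137846528820
C(20) = 137846528820 / 21 = 6564120420


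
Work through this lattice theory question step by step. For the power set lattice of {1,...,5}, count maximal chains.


A maximal chain goes from the minimum element to a maximal element via cover relations.
Counting all min-to-max paths in the cover graph.
Total maximal chains: 120


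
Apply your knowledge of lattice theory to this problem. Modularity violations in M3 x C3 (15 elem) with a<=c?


Modular law: if a <= c then a v (b ^ c) = (a v b) ^ c.
Check all triples (a,b,c) with a <= c among 15 elements.
This lattice is modular (diamonds M_m and their chain-products are modular).
Total violating triples: 0


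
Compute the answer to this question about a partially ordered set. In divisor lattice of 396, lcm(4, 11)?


Join=lcm.
gcd(4,11)=1
lcm=44


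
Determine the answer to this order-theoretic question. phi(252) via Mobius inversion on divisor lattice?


phi(n) = n * prod_{p|n} (1 - 1/p).
Prime divisors of 252: [2, 3, 7]
phi(252) = 252 * (1 - 1/2) * (1 - 1/3) * (1 - 1/7)
phi(252) = 72


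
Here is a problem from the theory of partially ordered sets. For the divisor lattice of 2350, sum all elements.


sigma(n) = sum of divisors.
Divisors of 2350: [1, 2, 5, 10, 25, 47, 50, 94, 235, 470, 1175, 2350]
Sum = 4464


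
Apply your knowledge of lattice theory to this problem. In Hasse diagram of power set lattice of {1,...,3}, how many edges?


A cover relation a -< b holds when a < b with no c strictly between.
Cover relations:
  {} -< {1}
  {} -< {2}
  {} -< {3}
  {1} -< {1,2}
  {1} -< {1,3}
  {2} -< {1,2}
  {2} -< {2,3}
  {3} -< {1,3}
  ...4 more
Total: 12


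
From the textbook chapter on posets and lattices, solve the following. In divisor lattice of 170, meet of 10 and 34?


In a divisor lattice, meet = gcd (greatest common divisor).
By Euclidean algorithm or factoring: gcd(10,34) = 2


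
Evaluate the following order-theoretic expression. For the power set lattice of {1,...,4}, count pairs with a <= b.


The order relation is {(a,b) : a <= b}, reflexive so it includes (a,a).
Examples: ({},{}), ({},{1,2}), ({},{1,2,3}), ({},{1,2,3,4}), ({},{1,2,4}), ...
Total ordered pairs: 81


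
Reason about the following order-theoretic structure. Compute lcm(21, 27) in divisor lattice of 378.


In a divisor lattice, join = lcm (least common multiple).
gcd(21,27) = 3
lcm(21,27) = 21*27/gcd = 567/3 = 189


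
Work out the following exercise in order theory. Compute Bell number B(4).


B(n) = number of set partitions of an n-element set.
B(n) satisfies the recurrence: B(n+1) = sum_k C(n,k)*B(k).
B(4) = 15


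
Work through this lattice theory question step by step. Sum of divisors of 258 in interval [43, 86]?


Interval [43,86] in divisors of 258: [43, 86]
Sum = 129


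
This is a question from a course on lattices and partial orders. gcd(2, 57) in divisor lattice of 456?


Meet=gcd.
gcd(2,57)=1


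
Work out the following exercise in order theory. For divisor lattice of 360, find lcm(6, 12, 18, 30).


In a divisor lattice, join = lcm (least common multiple).
Compute lcm iteratively: start with first element, then lcm(current, next).
Elements: [6, 12, 18, 30]
lcm(6,12) = 12
lcm(12,18) = 36
lcm(36,30) = 180
Final lcm = 180


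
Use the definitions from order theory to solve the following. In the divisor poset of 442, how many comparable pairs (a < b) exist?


A comparable pair {a,b} has a < b or b < a in the order.
Count unordered pairs where one element is strictly below the other.
Examples: {1,2}, {1,13}, {1,17}, {1,26}, ...
Total comparable pairs: 19


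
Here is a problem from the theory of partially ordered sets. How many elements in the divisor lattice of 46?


Divisors of 46: [1, 2, 23, 46]
Count: 4


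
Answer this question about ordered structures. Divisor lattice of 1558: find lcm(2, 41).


In a divisor lattice, join = lcm (least common multiple).
gcd(2,41) = 1
lcm(2,41) = 2*41/gcd = 82/1 = 82


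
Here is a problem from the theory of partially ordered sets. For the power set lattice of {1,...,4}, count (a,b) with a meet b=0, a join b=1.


Complement pair (a,b): a meet b = bottom, a join b = top.
Here: A intersect B = {} and A union B = {1,...,4}.
Pairs found: ({},{1,2,3,4}), ({1},{2,3,4}), ({2},{1,3,4}), ({3},{1,2,4}), ... (12 more)
Total ordered pairs: 16


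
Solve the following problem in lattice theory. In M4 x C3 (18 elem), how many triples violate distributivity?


Distributive law: a ^ (b v c) = (a ^ b) v (a ^ c).
Check all 18^3 = 5832 ordered triples (a,b,c).
  e.g. a=(a1,0), b=(a2,0), c=(a3,0): lhs=(a1,0) != rhs=(0,0)
  e.g. a=(a1,0), b=(a2,0), c=(a3,1): lhs=(a1,0) != rhs=(0,0)
Total violating triples: 648


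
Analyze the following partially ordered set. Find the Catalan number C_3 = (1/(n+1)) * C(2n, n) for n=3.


C(n) = C(2n, n) / (n+1).
C(6, 3) = 20
C(3) = 20 / 4 = 5


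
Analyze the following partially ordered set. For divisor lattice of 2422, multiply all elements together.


Divisors of 2422: [1, 2, 7, 14, 173, 346, 1211, 2422]
Product = n^(d(n)/2) = 2422^(8/2)
Product = 34410941495056


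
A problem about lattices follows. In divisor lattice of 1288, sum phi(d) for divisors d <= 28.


Divisors of 1288 up to 28: [1, 2, 4, 7, 8, 14, 23, 28]
phi values: [1, 1, 2, 6, 4, 6, 22, 12]
Sum = 54


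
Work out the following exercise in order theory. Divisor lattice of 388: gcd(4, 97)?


Meet=gcd.
gcd(4,97)=1


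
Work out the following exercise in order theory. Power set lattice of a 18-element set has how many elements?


Power set = 2^n.
2^18 = 262144


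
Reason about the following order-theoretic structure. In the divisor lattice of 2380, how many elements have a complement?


An element a is complemented if some b has a meet b = bottom, a join b = top.
a is complemented iff gcd(a, n/a)=1, i.e. a is a unitary divisor of 2380.
Complemented elements: 1, 4, 5, 7, 17, 20, ... (10 more)
Count: 16


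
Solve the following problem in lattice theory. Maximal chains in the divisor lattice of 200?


A maximal chain goes from the minimum element to a maximal element via cover relations.
Counting all min-to-max paths in the cover graph.
Total maximal chains: 10


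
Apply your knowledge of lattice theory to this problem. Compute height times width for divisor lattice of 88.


Height = length of longest chain minus 1; width = size of largest antichain.
A maximum chain: 1 | 11 | 22 | 44 | 88  (height 4).
A maximum antichain: {2, 11}  (width 2).
Product = 4 * 2 = 8


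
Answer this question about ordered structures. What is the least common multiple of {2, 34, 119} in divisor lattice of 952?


In a divisor lattice, join = lcm (least common multiple).
Compute lcm iteratively: start with first element, then lcm(current, next).
Elements: [2, 34, 119]
lcm(2,34) = 34
lcm(34,119) = 238
Final lcm = 238


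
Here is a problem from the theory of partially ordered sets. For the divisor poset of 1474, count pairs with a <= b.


The order relation is {(a,b) : a <= b}, reflexive so it includes (a,a).
Examples: (1,1), (1,11), (1,134), (1,1474), (1,2), ...
Total ordered pairs: 27


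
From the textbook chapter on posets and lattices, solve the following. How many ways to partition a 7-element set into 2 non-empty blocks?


S(n,k) = k*S(n-1,k) + S(n-1,k-1).
S(6,2) = 31, S(6,1) = 1
S(7,2) = 2*31 + 1 = 62 + 1
S(7,2) = 63


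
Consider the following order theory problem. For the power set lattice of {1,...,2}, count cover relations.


A cover relation a -< b holds when a < b with no c strictly between.
Cover relations:
  {} -< {1}
  {} -< {2}
  {1} -< {1,2}
  {2} -< {1,2}
Total: 4


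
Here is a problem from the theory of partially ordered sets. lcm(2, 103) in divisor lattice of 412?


Join=lcm.
gcd(2,103)=1
lcm=206


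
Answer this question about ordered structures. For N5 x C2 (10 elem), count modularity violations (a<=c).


Modular law: if a <= c then a v (b ^ c) = (a v b) ^ c.
Check all triples (a,b,c) with a <= c among 10 elements.
  e.g. a=(a,0), b=(c,0), c=(b,0): lhs=(a,0) != rhs=(b,0)
  e.g. a=(a,0), b=(c,1), c=(b,0): lhs=(a,0) != rhs=(b,0)
Total violating triples: 6


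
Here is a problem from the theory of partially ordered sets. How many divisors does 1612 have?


Divisors of 1612: [1, 2, 4, 13, 26, 31, 52, 62, 124, 403, 806, 1612]
Count: 12


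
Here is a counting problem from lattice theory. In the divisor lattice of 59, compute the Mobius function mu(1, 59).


In a divisor lattice, mu(a,b) = mu(b/a) where mu is the classical Mobius function.
b/a = 59/1 = 59
Prime factorization of 59: primes [59]
59 is squarefree with 1 prime factor(s), so mu(59) = (-1)^1 = -1


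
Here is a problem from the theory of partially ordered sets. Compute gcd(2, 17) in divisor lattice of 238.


In a divisor lattice, meet = gcd (greatest common divisor).
By Euclidean algorithm or factoring: gcd(2,17) = 1


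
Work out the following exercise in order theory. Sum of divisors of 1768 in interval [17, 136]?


Interval [17,136] in divisors of 1768: [17, 34, 68, 136]
Sum = 255


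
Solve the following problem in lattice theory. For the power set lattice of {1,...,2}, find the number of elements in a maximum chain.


A chain is a totally ordered subset; we count the number of elements in a maximum chain.
Compute, for each element x, the size of the longest chain ending at x:
  {}: 1
  {1}: 2
  {2}: 2
  {1,2}: 3
A maximum chain: {} < {1} < {1,2}
Number of elements in the longest chain: 3


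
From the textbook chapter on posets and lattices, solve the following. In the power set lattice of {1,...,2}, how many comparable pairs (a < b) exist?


A comparable pair {a,b} has a < b or b < a in the order.
Count unordered pairs where one element is strictly below the other.
Examples: {{},{1}}, {{},{2}}, {{},{1,2}}, {{1},{1,2}}, ...
Total comparable pairs: 5


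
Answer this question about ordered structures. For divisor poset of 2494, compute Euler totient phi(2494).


phi(n) = n * prod_{p|n} (1 - 1/p).
Prime divisors of 2494: [2, 29, 43]
phi(2494) = 2494 * (1 - 1/2) * (1 - 1/29) * (1 - 1/43)
phi(2494) = 1176


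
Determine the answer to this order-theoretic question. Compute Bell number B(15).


B(n) = number of set partitions of an n-element set.
B(n) satisfies the recurrence: B(n+1) = sum_k C(n,k)*B(k).
B(15) = 1382958545


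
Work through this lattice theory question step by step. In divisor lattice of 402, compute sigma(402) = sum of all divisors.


sigma(n) = sum of divisors.
Divisors of 402: [1, 2, 3, 6, 67, 134, 201, 402]
Sum = 816


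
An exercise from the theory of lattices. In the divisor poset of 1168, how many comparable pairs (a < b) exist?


A comparable pair {a,b} has a < b or b < a in the order.
Count unordered pairs where one element is strictly below the other.
Examples: {1,2}, {1,4}, {1,8}, {1,16}, ...
Total comparable pairs: 35


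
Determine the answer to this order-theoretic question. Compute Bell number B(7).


B(n) = number of set partitions of an n-element set.
B(n) satisfies the recurrence: B(n+1) = sum_k C(n,k)*B(k).
B(7) = 877


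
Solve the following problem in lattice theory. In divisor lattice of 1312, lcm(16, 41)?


Join=lcm.
gcd(16,41)=1
lcm=656


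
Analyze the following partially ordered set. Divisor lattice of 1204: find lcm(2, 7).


In a divisor lattice, join = lcm (least common multiple).
gcd(2,7) = 1
lcm(2,7) = 2*7/gcd = 14/1 = 14


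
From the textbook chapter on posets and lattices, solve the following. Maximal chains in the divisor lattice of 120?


A maximal chain goes from the minimum element to a maximal element via cover relations.
Counting all min-to-max paths in the cover graph.
Total maximal chains: 20


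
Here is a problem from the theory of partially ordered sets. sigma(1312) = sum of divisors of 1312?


sigma(n) = sum of divisors.
Divisors of 1312: [1, 2, 4, 8, 16, 32, 41, 82, 164, 328, 656, 1312]
Sum = 2646


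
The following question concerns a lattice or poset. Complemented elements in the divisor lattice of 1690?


An element a is complemented if some b has a meet b = bottom, a join b = top.
a is complemented iff gcd(a, n/a)=1, i.e. a is a unitary divisor of 1690.
Complemented elements: 1, 2, 5, 10, 169, 338, ... (2 more)
Count: 8


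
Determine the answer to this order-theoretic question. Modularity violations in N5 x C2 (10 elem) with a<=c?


Modular law: if a <= c then a v (b ^ c) = (a v b) ^ c.
Check all triples (a,b,c) with a <= c among 10 elements.
  e.g. a=(a,0), b=(c,0), c=(b,0): lhs=(a,0) != rhs=(b,0)
  e.g. a=(a,0), b=(c,1), c=(b,0): lhs=(a,0) != rhs=(b,0)
Total violating triples: 6


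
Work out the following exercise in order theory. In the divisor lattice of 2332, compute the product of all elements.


Divisors of 2332: [1, 2, 4, 11, 22, 44, 53, 106, 212, 583, 1166, 2332]
Product = n^(d(n)/2) = 2332^(12/2)
Product = 160831560769750503424


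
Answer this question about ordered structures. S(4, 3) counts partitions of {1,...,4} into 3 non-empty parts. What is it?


S(n,k) = k*S(n-1,k) + S(n-1,k-1).
S(3,3) = 1, S(3,2) = 3
S(4,3) = 3*1 + 3 = 3 + 3
S(4,3) = 6


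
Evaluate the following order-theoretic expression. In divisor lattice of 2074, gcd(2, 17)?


Meet=gcd.
gcd(2,17)=1


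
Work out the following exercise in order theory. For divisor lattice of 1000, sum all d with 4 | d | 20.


Interval [4,20] in divisors of 1000: [4, 20]
Sum = 24


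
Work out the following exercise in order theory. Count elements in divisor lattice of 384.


Divisors of 384: [1, 2, 3, 4, 6, 8, 12, 16, 24, 32, 48, 64, 96, 128, 192, 384]
Count: 16


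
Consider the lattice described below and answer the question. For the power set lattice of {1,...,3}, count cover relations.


A cover relation a -< b holds when a < b with no c strictly between.
Cover relations:
  {} -< {1}
  {} -< {2}
  {} -< {3}
  {1} -< {1,2}
  {1} -< {1,3}
  {2} -< {1,2}
  {2} -< {2,3}
  {3} -< {1,3}
  ...4 more
Total: 12


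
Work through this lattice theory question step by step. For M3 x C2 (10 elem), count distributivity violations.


Distributive law: a ^ (b v c) = (a ^ b) v (a ^ c).
Check all 10^3 = 1000 ordered triples (a,b,c).
  e.g. a=(a1,0), b=(a2,0), c=(a3,0): lhs=(a1,0) != rhs=(0,0)
  e.g. a=(a1,0), b=(a2,0), c=(a3,1): lhs=(a1,0) != rhs=(0,0)
Total violating triples: 48


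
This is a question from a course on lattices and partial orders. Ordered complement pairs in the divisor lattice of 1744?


Complement pair (a,b): a meet b = bottom, a join b = top.
Here: gcd(a,b)=1 and lcm(a,b)=1744, i.e. a*b=1744 with a,b coprime.
Pairs found: (1,1744), (16,109), (109,16), (1744,1)
Total ordered pairs: 4


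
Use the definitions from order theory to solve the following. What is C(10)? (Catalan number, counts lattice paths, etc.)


C(n) = C(2n, n) / (n+1).
C(20, 10) = 184756
C(10) = 184756 / 11 = 16796


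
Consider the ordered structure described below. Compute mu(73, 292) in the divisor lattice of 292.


In a divisor lattice, mu(a,b) = mu(b/a) where mu is the classical Mobius function.
b/a = 292/73 = 4
Prime factorization of 4: primes [2]
4 is not squarefree, so mu(4) = 0


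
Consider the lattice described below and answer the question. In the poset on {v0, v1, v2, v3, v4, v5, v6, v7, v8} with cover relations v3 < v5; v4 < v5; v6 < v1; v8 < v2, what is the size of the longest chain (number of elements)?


A chain is a totally ordered subset; we count the number of elements in a maximum chain.
Compute, for each element x, the size of the longest chain ending at x:
  v0: 1
  v3: 1
  v4: 1
  v6: 1
  v7: 1
  v8: 1
  ...
A maximum chain: v6 < v1
Number of elements in the longest chain: 2


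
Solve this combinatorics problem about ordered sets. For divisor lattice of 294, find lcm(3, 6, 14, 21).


In a divisor lattice, join = lcm (least common multiple).
Compute lcm iteratively: start with first element, then lcm(current, next).
Elements: [3, 6, 14, 21]
lcm(3,6) = 6
lcm(6,14) = 42
lcm(42,21) = 42
Final lcm = 42


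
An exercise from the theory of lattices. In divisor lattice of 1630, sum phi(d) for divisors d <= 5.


Divisors of 1630 up to 5: [1, 2, 5]
phi values: [1, 1, 4]
Sum = 6


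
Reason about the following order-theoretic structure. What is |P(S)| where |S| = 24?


Power set = 2^n.
2^24 = 16777216


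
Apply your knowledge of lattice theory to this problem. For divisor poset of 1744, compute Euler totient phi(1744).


phi(n) = n * prod_{p|n} (1 - 1/p).
Prime divisors of 1744: [2, 109]
phi(1744) = 1744 * (1 - 1/2) * (1 - 1/109)
phi(1744) = 864


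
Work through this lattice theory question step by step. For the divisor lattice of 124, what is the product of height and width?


Height = length of longest chain minus 1; width = size of largest antichain.
A maximum chain: 1 | 31 | 62 | 124  (height 3).
A maximum antichain: {2, 31}  (width 2).
Product = 3 * 2 = 6


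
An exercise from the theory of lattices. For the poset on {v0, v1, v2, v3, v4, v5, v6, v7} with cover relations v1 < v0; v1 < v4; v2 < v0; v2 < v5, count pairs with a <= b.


The order relation is {(a,b) : a <= b}, reflexive so it includes (a,a).
Examples: (v0,v0), (v1,v0), (v1,v1), (v1,v4), (v2,v0), ...
Total ordered pairs: 12


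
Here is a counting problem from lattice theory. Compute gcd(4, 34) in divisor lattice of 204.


In a divisor lattice, meet = gcd (greatest common divisor).
By Euclidean algorithm or factoring: gcd(4,34) = 2


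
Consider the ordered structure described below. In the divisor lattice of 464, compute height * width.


Height = length of longest chain minus 1; width = size of largest antichain.
A maximum chain: 1 | 29 | 58 | 116 | 232 | 464  (height 5).
A maximum antichain: {2, 29}  (width 2).
Product = 5 * 2 = 10


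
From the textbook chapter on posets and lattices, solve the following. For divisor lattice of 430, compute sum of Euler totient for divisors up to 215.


Divisors of 430 up to 215: [1, 2, 5, 10, 43, 86, 215]
phi values: [1, 1, 4, 4, 42, 42, 168]
Sum = 262


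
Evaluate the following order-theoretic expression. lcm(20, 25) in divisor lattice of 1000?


Join=lcm.
gcd(20,25)=5
lcm=100


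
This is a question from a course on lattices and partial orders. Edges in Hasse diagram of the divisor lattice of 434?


A cover relation a -< b holds when a < b with no c strictly between.
Cover relations:
  1 -< 2
  1 -< 7
  1 -< 31
  2 -< 14
  2 -< 62
  7 -< 14
  7 -< 217
  14 -< 434
  ...4 more
Total: 12


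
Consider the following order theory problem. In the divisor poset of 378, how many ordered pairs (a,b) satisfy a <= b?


The order relation is {(a,b) : a <= b}, reflexive so it includes (a,a).
Examples: (1,1), (1,126), (1,14), (1,18), (1,189), ...
Total ordered pairs: 90


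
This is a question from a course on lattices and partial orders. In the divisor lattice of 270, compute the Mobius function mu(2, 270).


In a divisor lattice, mu(a,b) = mu(b/a) where mu is the classical Mobius function.
b/a = 270/2 = 135
Prime factorization of 135: primes [3, 5]
135 is not squarefree, so mu(135) = 0


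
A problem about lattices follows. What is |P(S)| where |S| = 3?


Power set = 2^n.
2^3 = 8


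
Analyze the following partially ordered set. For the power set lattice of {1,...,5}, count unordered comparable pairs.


A comparable pair {a,b} has a < b or b < a in the order.
Count unordered pairs where one element is strictly below the other.
Examples: {{},{1}}, {{},{2}}, {{},{3}}, {{},{4}}, ...
Total comparable pairs: 211


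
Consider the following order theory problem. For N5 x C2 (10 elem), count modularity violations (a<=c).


Modular law: if a <= c then a v (b ^ c) = (a v b) ^ c.
Check all triples (a,b,c) with a <= c among 10 elements.
  e.g. a=(a,0), b=(c,0), c=(b,0): lhs=(a,0) != rhs=(b,0)
  e.g. a=(a,0), b=(c,1), c=(b,0): lhs=(a,0) != rhs=(b,0)
Total violating triples: 6


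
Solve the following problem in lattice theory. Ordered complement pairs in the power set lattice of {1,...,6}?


Complement pair (a,b): a meet b = bottom, a join b = top.
Here: A intersect B = {} and A union B = {1,...,6}.
Pairs found: ({},{1,2,3,4,5,6}), ({1},{2,3,4,5,6}), ({2},{1,3,4,5,6}), ({3},{1,2,4,5,6}), ... (60 more)
Total ordered pairs: 64


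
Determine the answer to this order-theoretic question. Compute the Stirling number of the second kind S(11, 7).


S(n,k) = k*S(n-1,k) + S(n-1,k-1).
S(10,7) = 5880, S(10,6) = 22827
S(11,7) = 7*5880 + 22827 = 41160 + 22827
S(11,7) = 63987


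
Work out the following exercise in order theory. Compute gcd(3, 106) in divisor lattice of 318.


In a divisor lattice, meet = gcd (greatest common divisor).
By Euclidean algorithm or factoring: gcd(3,106) = 1


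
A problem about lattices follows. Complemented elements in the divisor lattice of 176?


An element a is complemented if some b has a meet b = bottom, a join b = top.
a is complemented iff gcd(a, n/a)=1, i.e. a is a unitary divisor of 176.
Complemented elements: 1, 11, 16, 176
Count: 4


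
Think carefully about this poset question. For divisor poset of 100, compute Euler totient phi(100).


phi(n) = n * prod_{p|n} (1 - 1/p).
Prime divisors of 100: [2, 5]
phi(100) = 100 * (1 - 1/2) * (1 - 1/5)
phi(100) = 40


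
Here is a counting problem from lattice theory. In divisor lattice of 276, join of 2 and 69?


In a divisor lattice, join = lcm (least common multiple).
gcd(2,69) = 1
lcm(2,69) = 2*69/gcd = 138/1 = 138


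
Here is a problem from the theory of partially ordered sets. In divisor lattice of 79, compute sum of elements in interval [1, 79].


Interval [1,79] in divisors of 79: [1, 79]
Sum = 80


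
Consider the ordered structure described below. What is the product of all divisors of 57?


Divisors of 57: [1, 3, 19, 57]
Product = n^(d(n)/2) = 57^(4/2)
Product = 3249


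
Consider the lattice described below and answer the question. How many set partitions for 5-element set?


B(n) = number of set partitions of an n-element set.
B(n) satisfies the recurrence: B(n+1) = sum_k C(n,k)*B(k).
B(5) = 52


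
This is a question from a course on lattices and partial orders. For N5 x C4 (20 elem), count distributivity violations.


Distributive law: a ^ (b v c) = (a ^ b) v (a ^ c).
Check all 20^3 = 8000 ordered triples (a,b,c).
  e.g. a=(b,0), b=(a,0), c=(c,0): lhs=(b,0) != rhs=(a,0)
  e.g. a=(b,0), b=(a,0), c=(c,1): lhs=(b,0) != rhs=(a,0)
Total violating triples: 128


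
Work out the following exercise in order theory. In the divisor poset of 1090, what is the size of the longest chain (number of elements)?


A chain is a totally ordered subset; we count the number of elements in a maximum chain.
Compute, for each element x, the size of the longest chain ending at x:
  1: 1
  2: 2
  5: 2
  109: 2
  10: 3
  218: 3
  ...
A maximum chain: 1 < 2 < 10 < 1090
Number of elements in the longest chain: 4


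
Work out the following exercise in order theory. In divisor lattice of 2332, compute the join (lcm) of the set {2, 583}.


In a divisor lattice, join = lcm (least common multiple).
Compute lcm iteratively: start with first element, then lcm(current, next).
Elements: [2, 583]
lcm(2,583) = 1166
Final lcm = 1166


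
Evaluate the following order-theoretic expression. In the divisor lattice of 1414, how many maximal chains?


A maximal chain goes from the minimum element to a maximal element via cover relations.
Counting all min-to-max paths in the cover graph.
Total maximal chains: 6


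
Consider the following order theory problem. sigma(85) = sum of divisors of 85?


sigma(n) = sum of divisors.
Divisors of 85: [1, 5, 17, 85]
Sum = 108


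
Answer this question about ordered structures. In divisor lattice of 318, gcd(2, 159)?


Meet=gcd.
gcd(2,159)=1


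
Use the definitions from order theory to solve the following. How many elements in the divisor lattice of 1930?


Divisors of 1930: [1, 2, 5, 10, 193, 386, 965, 1930]
Count: 8


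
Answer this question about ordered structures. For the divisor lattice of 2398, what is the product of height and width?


Height = length of longest chain minus 1; width = size of largest antichain.
A maximum chain: 1 | 109 | 1199 | 2398  (height 3).
A maximum antichain: {2, 11, 109}  (width 3).
Product = 3 * 3 = 9


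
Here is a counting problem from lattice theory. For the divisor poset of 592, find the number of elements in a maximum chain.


A chain is a totally ordered subset; we count the number of elements in a maximum chain.
Compute, for each element x, the size of the longest chain ending at x:
  1: 1
  2: 2
  37: 2
  4: 3
  8: 4
  74: 3
  ...
A maximum chain: 1 < 2 < 4 < 8 < 16 < 592
Number of elements in the longest chain: 6


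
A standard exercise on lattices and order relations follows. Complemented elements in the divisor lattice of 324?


An element a is complemented if some b has a meet b = bottom, a join b = top.
a is complemented iff gcd(a, n/a)=1, i.e. a is a unitary divisor of 324.
Complemented elements: 1, 4, 81, 324
Count: 4


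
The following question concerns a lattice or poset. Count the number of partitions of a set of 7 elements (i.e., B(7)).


B(n) = number of set partitions of an n-element set.
B(n) satisfies the recurrence: B(n+1) = sum_k C(n,k)*B(k).
B(7) = 877


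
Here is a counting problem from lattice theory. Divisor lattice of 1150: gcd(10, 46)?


Meet=gcd.
gcd(10,46)=2


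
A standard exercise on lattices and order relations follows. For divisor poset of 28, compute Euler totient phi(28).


phi(n) = n * prod_{p|n} (1 - 1/p).
Prime divisors of 28: [2, 7]
phi(28) = 28 * (1 - 1/2) * (1 - 1/7)
phi(28) = 12


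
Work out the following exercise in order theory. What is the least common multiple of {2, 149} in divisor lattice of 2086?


In a divisor lattice, join = lcm (least common multiple).
Compute lcm iteratively: start with first element, then lcm(current, next).
Elements: [2, 149]
lcm(2,149) = 298
Final lcm = 298


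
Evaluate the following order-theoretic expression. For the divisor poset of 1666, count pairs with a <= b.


The order relation is {(a,b) : a <= b}, reflexive so it includes (a,a).
Examples: (1,1), (1,119), (1,14), (1,1666), (1,17), ...
Total ordered pairs: 54


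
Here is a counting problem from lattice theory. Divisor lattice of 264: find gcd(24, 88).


In a divisor lattice, meet = gcd (greatest common divisor).
By Euclidean algorithm or factoring: gcd(24,88) = 8


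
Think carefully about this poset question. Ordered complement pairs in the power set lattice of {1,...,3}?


Complement pair (a,b): a meet b = bottom, a join b = top.
Here: A intersect B = {} and A union B = {1,...,3}.
Pairs found: ({},{1,2,3}), ({1},{2,3}), ({2},{1,3}), ({3},{1,2}), ... (4 more)
Total ordered pairs: 8


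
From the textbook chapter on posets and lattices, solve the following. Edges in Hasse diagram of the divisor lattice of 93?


A cover relation a -< b holds when a < b with no c strictly between.
Cover relations:
  1 -< 3
  1 -< 31
  3 -< 93
  31 -< 93
Total: 4


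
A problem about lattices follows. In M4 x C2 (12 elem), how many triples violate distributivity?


Distributive law: a ^ (b v c) = (a ^ b) v (a ^ c).
Check all 12^3 = 1728 ordered triples (a,b,c).
  e.g. a=(a1,0), b=(a2,0), c=(a3,0): lhs=(a1,0) != rhs=(0,0)
  e.g. a=(a1,0), b=(a2,0), c=(a3,1): lhs=(a1,0) != rhs=(0,0)
Total violating triples: 192


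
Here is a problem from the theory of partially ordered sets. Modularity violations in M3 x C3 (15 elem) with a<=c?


Modular law: if a <= c then a v (b ^ c) = (a v b) ^ c.
Check all triples (a,b,c) with a <= c among 15 elements.
This lattice is modular (diamonds M_m and their chain-products are modular).
Total violating triples: 0


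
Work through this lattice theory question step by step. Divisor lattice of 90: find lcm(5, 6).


In a divisor lattice, join = lcm (least common multiple).
gcd(5,6) = 1
lcm(5,6) = 5*6/gcd = 30/1 = 30


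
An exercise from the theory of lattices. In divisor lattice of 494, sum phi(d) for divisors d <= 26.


Divisors of 494 up to 26: [1, 2, 13, 19, 26]
phi values: [1, 1, 12, 18, 12]
Sum = 44


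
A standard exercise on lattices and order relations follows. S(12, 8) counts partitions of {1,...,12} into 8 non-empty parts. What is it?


S(n,k) = k*S(n-1,k) + S(n-1,k-1).
S(11,8) = 11880, S(11,7) = 63987
S(12,8) = 8*11880 + 63987 = 95040 + 63987
S(12,8) = 159027


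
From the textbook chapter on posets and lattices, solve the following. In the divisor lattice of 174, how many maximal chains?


A maximal chain goes from the minimum element to a maximal element via cover relations.
Counting all min-to-max paths in the cover graph.
Total maximal chains: 6


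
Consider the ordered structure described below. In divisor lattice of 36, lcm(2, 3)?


Join=lcm.
gcd(2,3)=1
lcm=6


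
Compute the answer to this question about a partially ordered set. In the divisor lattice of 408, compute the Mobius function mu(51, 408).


In a divisor lattice, mu(a,b) = mu(b/a) where mu is the classical Mobius function.
b/a = 408/51 = 8
Prime factorization of 8: primes [2]
8 is not squarefree, so mu(8) = 0


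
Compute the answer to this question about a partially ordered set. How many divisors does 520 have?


Divisors of 520: [1, 2, 4, 5, 8, 10, 13, 20, 26, 40, 52, 65, 104, 130, 260, 520]
Count: 16


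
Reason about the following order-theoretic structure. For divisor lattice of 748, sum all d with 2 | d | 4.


Interval [2,4] in divisors of 748: [2, 4]
Sum = 6


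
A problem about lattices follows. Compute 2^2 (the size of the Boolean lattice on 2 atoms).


Power set = 2^n.
2^2 = 4


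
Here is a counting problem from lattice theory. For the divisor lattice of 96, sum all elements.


sigma(n) = sum of divisors.
Divisors of 96: [1, 2, 3, 4, 6, 8, 12, 16, 24, 32, 48, 96]
Sum = 252


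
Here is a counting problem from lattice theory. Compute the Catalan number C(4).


C(n) = C(2n, n) / (n+1).
C(8, 4) = 70
C(4) = 70 / 5 = 14


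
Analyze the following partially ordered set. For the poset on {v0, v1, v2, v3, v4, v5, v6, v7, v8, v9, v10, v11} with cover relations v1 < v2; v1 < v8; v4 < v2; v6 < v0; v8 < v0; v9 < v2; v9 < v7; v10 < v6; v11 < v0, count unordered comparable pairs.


A comparable pair {a,b} has a < b or b < a in the order.
Count unordered pairs where one element is strictly below the other.
Examples: {v0,v1}, {v0,v6}, {v0,v8}, {v0,v10}, ...
Total comparable pairs: 11


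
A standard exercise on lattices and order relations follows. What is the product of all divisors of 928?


Divisors of 928: [1, 2, 4, 8, 16, 29, 32, 58, 116, 232, 464, 928]
Product = n^(d(n)/2) = 928^(12/2)
Product = 638686677648277504
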